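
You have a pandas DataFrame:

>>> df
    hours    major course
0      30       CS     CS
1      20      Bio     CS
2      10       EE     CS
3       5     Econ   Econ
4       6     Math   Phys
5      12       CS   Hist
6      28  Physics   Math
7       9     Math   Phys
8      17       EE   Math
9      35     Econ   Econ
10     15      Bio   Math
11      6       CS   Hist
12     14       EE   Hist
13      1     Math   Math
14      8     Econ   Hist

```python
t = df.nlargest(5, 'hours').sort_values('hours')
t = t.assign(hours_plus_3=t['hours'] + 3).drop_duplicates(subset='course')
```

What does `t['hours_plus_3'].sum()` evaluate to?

81

take 5 rows with largest hours:
   hours    major course
9     35     Econ   Econ
0     30       CS     CS
6     28  Physics   Math
1     20      Bio     CS
8     17       EE   Math
sort by hours:
   hours    major course
8     17       EE   Math
1     20      Bio     CS
6     28  Physics   Math
0     30       CS     CS
9     35     Econ   Econ
add column hours_plus_3 = t['hours'] + 3:
   hours    major course  hours_plus_3
8     17       EE   Math            20
1     20      Bio     CS            23
6     28  Physics   Math            31
0     30       CS     CS            33
9     35     Econ   Econ            38
drop duplicate course (keep=first):
   hours major course  hours_plus_3
8     17    EE   Math            20
1     20   Bio     CS            23
9     35  Econ   Econ            38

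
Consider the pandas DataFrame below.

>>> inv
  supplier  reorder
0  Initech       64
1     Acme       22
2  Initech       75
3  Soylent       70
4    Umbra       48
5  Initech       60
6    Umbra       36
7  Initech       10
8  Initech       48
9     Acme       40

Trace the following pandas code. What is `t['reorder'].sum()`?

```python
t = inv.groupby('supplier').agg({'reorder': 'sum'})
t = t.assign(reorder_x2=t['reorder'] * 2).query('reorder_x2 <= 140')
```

group by supplier, sum of reorder:
          reorder
supplier         
Acme           62
Initech       257
Soylent        70
Umbra          84
add column reorder_x2 = t['reorder'] * 2:
          reorder  reorder_x2
supplier                     
Acme           62         124
Initech       257         514
Soylent        70         140
Umbra          84         168
filter rows where reorder_x2 <= 140:
          reorder  reorder_x2
supplier                     
Acme           62         124
Soylent        70         140
Reading off the sum of column 'reorder', we get 132.

132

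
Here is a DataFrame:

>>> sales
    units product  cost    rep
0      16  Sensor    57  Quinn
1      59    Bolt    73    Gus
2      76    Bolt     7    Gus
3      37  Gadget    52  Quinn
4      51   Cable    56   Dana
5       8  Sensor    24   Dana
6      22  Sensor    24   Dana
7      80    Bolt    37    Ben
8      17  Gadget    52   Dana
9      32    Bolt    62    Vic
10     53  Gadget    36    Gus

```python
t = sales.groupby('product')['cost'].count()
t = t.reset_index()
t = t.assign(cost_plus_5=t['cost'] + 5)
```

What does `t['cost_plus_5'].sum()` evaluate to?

group by product, count of cost:
product
Bolt      4
Cable     1
Gadget    3
Sensor    3
Name: cost, dtype: int64
reset_index():
  product  cost
0    Bolt     4
1   Cable     1
2  Gadget     3
3  Sensor     3
add column cost_plus_5 = t['cost'] + 5:
  product  cost  cost_plus_5
0    Bolt     4            9
1   Cable     1            6
2  Gadget     3            8
3  Sensor     3            8
Finally, sum of column 'cost_plus_5' = 31.

31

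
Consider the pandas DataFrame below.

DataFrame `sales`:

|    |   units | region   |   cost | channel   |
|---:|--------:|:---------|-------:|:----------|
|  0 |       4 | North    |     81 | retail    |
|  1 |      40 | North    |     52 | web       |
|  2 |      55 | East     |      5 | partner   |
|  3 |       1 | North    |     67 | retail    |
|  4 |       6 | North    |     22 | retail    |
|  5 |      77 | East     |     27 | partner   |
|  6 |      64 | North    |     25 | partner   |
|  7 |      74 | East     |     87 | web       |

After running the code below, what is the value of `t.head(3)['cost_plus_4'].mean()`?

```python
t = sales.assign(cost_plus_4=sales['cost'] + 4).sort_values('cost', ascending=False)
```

82.3333333333

add column cost_plus_4 = sales['cost'] + 4:
   units region  cost  channel  cost_plus_4
0      4  North    81   retail           85
1     40  North    52      web           56
2     55   East     5  partner            9
3      1  North    67   retail           71
4      6  North    22   retail           26
5     77   East    27  partner           31
6     64  North    25  partner           29
7     74   East    87      web           91
sort by cost descending:
   units region  cost  channel  cost_plus_4
7     74   East    87      web           91
0      4  North    81   retail           85
3      1  North    67   retail           71
1     40  North    52      web           56
5     77   East    27  partner           31
6     64  North    25  partner           29
4      6  North    22   retail           26
2     55   East     5  partner            9
take first 3 rows:
   units region  cost channel  cost_plus_4
7     74   East    87     web           91
0      4  North    81  retail           85
3      1  North    67  retail           71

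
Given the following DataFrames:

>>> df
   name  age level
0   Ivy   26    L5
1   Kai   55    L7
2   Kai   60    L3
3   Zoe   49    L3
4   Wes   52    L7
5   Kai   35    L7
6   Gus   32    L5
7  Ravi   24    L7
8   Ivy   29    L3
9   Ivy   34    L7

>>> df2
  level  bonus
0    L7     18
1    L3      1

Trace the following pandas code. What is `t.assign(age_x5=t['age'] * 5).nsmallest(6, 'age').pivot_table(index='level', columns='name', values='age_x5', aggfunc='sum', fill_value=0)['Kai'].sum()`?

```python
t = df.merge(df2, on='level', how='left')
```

merge on 'level' (how='left') → 10 rows:
   name  age level  bonus
0   Ivy   26    L5    NaN
1   Kai   55    L7   18.0
2   Kai   60    L3    1.0
3   Zoe   49    L3    1.0
4   Wes   52    L7   18.0
5   Kai   35    L7   18.0
6   Gus   32    L5    NaN
7  Ravi   24    L7   18.0
8   Ivy   29    L3    1.0
9   Ivy   34    L7   18.0
add column age_x5 = t['age'] * 5:
   name  age level  bonus  age_x5
0   Ivy   26    L5    NaN     130
1   Kai   55    L7   18.0     275
2   Kai   60    L3    1.0     300
3   Zoe   49    L3    1.0     245
4   Wes   52    L7   18.0     260
5   Kai   35    L7   18.0     175
6   Gus   32    L5    NaN     160
7  Ravi   24    L7   18.0     120
8   Ivy   29    L3    1.0     145
9   Ivy   34    L7   18.0     170
take 6 rows with smallest age:
   name  age level  bonus  age_x5
7  Ravi   24    L7   18.0     120
0   Ivy   26    L5    NaN     130
8   Ivy   29    L3    1.0     145
6   Gus   32    L5    NaN     160
9   Ivy   34    L7   18.0     170
5   Kai   35    L7   18.0     175
pivot: rows=level, cols=name, sum(age_x5):
name   Gus  Ivy  Kai  Ravi
level                     
L3       0  145    0     0
L5     160  130    0     0
L7       0  170  175   120
Then the sum of column 'Kai': 175

175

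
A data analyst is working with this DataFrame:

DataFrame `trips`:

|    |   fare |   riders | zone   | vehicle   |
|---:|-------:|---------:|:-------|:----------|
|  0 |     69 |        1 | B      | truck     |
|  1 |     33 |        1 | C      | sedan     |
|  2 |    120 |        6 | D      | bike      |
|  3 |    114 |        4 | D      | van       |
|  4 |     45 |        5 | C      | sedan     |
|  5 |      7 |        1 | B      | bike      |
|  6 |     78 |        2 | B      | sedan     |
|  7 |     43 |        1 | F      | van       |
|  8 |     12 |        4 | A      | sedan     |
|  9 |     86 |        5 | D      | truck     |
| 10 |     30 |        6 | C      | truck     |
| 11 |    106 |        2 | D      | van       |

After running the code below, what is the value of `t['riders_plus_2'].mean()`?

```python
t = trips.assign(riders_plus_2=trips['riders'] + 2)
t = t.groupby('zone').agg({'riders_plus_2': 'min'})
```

3.8

add column riders_plus_2 = trips['riders'] + 2:
    fare  riders zone vehicle  riders_plus_2
0     69       1    B   truck              3
1     33       1    C   sedan              3
2    120       6    D    bike              8
3    114       4    D     van              6
4     45       5    C   sedan              7
5      7       1    B    bike              3
6     78       2    B   sedan              4
7     43       1    F     van              3
8     12       4    A   sedan              6
9     86       5    D   truck              7
10    30       6    C   truck              8
11   106       2    D     van              4
group by zone, min of riders_plus_2:
      riders_plus_2
zone               
A                 6
B                 3
C                 3
D                 4
F                 3
Then the mean of column 'riders_plus_2': 3.8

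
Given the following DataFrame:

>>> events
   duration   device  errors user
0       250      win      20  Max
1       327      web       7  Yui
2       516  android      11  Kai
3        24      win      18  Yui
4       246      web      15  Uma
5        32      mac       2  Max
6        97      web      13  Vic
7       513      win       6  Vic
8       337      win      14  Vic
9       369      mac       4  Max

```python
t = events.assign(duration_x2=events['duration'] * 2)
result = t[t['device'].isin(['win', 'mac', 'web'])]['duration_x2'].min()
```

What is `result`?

add column duration_x2 = events['duration'] * 2:
   duration   device  errors user  duration_x2
0       250      win      20  Max          500
1       327      web       7  Yui          654
2       516  android      11  Kai         1032
3        24      win      18  Yui           48
4       246      web      15  Uma          492
5        32      mac       2  Max           64
6        97      web      13  Vic          194
7       513      win       6  Vic         1026
8       337      win      14  Vic          674
9       369      mac       4  Max          738
filter rows where device in ['win', 'mac', 'web']:
   duration device  errors user  duration_x2
0       250    win      20  Max          500
1       327    web       7  Yui          654
3        24    win      18  Yui           48
4       246    web      15  Uma          492
5        32    mac       2  Max           64
6        97    web      13  Vic          194
7       513    win       6  Vic         1026
8       337    win      14  Vic          674
9       369    mac       4  Max          738
The min of column 'duration_x2' is 48.

48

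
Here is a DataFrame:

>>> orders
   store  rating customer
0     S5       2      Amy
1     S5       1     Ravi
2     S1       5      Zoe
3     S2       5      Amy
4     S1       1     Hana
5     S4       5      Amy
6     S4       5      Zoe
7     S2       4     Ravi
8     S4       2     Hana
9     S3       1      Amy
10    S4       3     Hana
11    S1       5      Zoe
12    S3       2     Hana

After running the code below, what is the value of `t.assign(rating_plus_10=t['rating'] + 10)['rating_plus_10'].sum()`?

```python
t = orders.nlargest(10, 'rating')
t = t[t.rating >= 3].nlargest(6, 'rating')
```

89

take 10 rows with largest rating:
   store  rating customer
2     S1       5      Zoe
3     S2       5      Amy
5     S4       5      Amy
6     S4       5      Zoe
11    S1       5      Zoe
7     S2       4     Ravi
10    S4       3     Hana
0     S5       2      Amy
8     S4       2     Hana
12    S3       2     Hana
filter rows where rating >= 3:
   store  rating customer
2     S1       5      Zoe
3     S2       5      Amy
5     S4       5      Amy
6     S4       5      Zoe
11    S1       5      Zoe
7     S2       4     Ravi
10    S4       3     Hana
take 6 rows with largest rating:
   store  rating customer
2     S1       5      Zoe
3     S2       5      Amy
5     S4       5      Amy
6     S4       5      Zoe
11    S1       5      Zoe
7     S2       4     Ravi
add column rating_plus_10 = t['rating'] + 10:
   store  rating customer  rating_plus_10
2     S1       5      Zoe              15
3     S2       5      Amy              15
5     S4       5      Amy              15
6     S4       5      Zoe              15
11    S1       5      Zoe              15
7     S2       4     Ravi              14
Finally, sum of column 'rating_plus_10' = 89.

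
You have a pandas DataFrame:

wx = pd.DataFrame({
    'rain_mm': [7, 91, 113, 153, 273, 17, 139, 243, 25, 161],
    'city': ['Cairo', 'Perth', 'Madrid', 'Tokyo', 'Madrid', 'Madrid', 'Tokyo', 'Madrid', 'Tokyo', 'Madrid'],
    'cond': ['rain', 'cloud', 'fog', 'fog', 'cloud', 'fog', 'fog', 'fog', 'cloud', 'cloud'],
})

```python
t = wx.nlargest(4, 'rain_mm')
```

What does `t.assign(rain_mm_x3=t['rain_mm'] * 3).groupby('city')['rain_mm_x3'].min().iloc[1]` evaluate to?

459

take 4 rows with largest rain_mm:
   rain_mm    city   cond
4      273  Madrid  cloud
7      243  Madrid    fog
9      161  Madrid  cloud
3      153   Tokyo    fog
add column rain_mm_x3 = t['rain_mm'] * 3:
   rain_mm    city   cond  rain_mm_x3
4      273  Madrid  cloud         819
7      243  Madrid    fog         729
9      161  Madrid  cloud         483
3      153   Tokyo    fog         459
group by city, min of rain_mm_x3:
city
Madrid    483
Tokyo     459
Name: rain_mm_x3, dtype: int64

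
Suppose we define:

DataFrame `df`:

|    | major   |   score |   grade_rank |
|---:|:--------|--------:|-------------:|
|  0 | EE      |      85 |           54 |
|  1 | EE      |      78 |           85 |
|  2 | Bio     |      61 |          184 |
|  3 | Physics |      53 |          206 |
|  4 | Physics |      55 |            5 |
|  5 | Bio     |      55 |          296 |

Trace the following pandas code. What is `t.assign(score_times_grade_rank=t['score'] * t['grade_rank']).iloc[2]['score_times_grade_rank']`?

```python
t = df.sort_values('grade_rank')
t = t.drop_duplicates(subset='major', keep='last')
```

16280

sort by grade_rank:
     major  score  grade_rank
4  Physics     55           5
0       EE     85          54
1       EE     78          85
2      Bio     61         184
3  Physics     53         206
5      Bio     55         296
drop duplicate major (keep=last):
     major  score  grade_rank
1       EE     78          85
3  Physics     53         206
5      Bio     55         296
add column score_times_grade_rank = t['score'] * t['grade_rank']:
     major  score  grade_rank  score_times_grade_rank
1       EE     78          85                    6630
3  Physics     53         206                   10918
5      Bio     55         296                   16280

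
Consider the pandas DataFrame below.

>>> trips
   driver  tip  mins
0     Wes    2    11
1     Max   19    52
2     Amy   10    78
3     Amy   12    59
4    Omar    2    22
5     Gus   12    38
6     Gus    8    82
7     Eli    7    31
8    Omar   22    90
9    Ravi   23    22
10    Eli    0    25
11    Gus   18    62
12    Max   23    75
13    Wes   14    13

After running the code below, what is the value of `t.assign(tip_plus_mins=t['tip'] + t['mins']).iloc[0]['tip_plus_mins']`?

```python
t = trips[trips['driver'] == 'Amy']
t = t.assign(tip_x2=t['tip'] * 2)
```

88

filter rows where driver == 'Amy':
  driver  tip  mins
2    Amy   10    78
3    Amy   12    59
add column tip_x2 = t['tip'] * 2:
  driver  tip  mins  tip_x2
2    Amy   10    78      20
3    Amy   12    59      24
add column tip_plus_mins = t['tip'] + t['mins']:
  driver  tip  mins  tip_x2  tip_plus_mins
2    Amy   10    78      20             88
3    Amy   12    59      24             71
So iloc[0]['tip_plus_mins'] = 88.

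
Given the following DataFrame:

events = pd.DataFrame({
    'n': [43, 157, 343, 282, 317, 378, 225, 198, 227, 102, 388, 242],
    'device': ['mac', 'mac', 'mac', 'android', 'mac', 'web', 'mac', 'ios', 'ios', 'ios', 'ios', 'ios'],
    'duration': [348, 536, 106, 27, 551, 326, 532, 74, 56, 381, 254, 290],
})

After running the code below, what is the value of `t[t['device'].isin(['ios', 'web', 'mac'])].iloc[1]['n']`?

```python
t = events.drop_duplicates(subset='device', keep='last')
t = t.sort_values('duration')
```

drop duplicate device (keep=last):
      n   device  duration
3   282  android        27
5   378      web       326
6   225      mac       532
11  242      ios       290
sort by duration:
      n   device  duration
3   282  android        27
11  242      ios       290
5   378      web       326
6   225      mac       532
filter rows where device in ['ios', 'web', 'mac']:
      n device  duration
11  242    ios       290
5   378    web       326
6   225    mac       532
Hence 378.

378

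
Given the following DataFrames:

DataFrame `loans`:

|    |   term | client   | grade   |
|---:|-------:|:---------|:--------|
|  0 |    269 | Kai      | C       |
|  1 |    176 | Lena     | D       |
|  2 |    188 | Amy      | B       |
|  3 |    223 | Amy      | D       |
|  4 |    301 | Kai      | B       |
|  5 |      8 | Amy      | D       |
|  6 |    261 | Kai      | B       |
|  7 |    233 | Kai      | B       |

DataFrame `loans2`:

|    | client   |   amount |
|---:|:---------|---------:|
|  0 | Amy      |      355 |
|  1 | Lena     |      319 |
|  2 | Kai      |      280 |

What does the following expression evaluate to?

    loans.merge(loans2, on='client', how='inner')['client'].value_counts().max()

merge on 'client' (how='inner') → 8 rows:
   term client grade  amount
0   269    Kai     C     280
1   176   Lena     D     319
2   188    Amy     B     355
3   223    Amy     D     355
4   301    Kai     B     280
5     8    Amy     D     355
6   261    Kai     B     280
7   233    Kai     B     280
value_counts of client:
client
Kai     4
Amy     3
Lena    1
Name: count, dtype: int64

4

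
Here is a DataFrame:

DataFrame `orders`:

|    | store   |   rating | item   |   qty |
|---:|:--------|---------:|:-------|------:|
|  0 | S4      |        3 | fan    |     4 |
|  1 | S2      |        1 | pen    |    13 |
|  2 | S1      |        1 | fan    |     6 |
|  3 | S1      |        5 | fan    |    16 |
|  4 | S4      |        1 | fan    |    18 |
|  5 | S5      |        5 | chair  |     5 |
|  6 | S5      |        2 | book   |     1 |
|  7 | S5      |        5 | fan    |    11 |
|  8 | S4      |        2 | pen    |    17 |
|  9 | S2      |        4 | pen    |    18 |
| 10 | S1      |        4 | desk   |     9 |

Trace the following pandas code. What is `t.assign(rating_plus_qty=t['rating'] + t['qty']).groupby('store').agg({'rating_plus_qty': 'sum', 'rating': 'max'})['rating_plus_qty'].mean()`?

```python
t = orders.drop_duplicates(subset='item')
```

11.75

drop duplicate item (keep=first):
   store  rating   item  qty
0     S4       3    fan    4
1     S2       1    pen   13
5     S5       5  chair    5
6     S5       2   book    1
10    S1       4   desk    9
add column rating_plus_qty = t['rating'] + t['qty']:
   store  rating   item  qty  rating_plus_qty
0     S4       3    fan    4                7
1     S2       1    pen   13               14
5     S5       5  chair    5               10
6     S5       2   book    1                3
10    S1       4   desk    9               13
group by store: sum(rating_plus_qty), max(rating):
       rating_plus_qty  rating
store                         
S1                  13       4
S2                  14       1
S4                   7       3
S5                  13       5
Taking the mean of column 'rating_plus_qty' gives 11.75.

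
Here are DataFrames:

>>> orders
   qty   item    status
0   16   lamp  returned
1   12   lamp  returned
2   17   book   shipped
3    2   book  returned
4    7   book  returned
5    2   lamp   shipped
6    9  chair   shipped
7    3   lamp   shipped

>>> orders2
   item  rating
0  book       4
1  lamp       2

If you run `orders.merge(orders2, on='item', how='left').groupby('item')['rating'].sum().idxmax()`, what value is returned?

merge on 'item' (how='left') → 8 rows:
   qty   item    status  rating
0   16   lamp  returned     2.0
1   12   lamp  returned     2.0
2   17   book   shipped     4.0
3    2   book  returned     4.0
4    7   book  returned     4.0
5    2   lamp   shipped     2.0
6    9  chair   shipped     NaN
7    3   lamp   shipped     2.0
group by item, sum of rating:
item
book     12.0
chair     0.0
lamp      8.0
Name: rating, dtype: float64
So idxmax() = book.

book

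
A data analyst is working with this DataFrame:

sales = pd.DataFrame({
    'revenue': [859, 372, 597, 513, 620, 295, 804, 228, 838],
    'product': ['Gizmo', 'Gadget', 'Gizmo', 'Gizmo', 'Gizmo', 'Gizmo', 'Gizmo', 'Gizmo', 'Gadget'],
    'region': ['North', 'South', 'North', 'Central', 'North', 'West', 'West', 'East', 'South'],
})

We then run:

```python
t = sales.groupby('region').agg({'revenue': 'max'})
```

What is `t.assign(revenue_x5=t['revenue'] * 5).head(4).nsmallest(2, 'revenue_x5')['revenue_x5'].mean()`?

1852.5

group by region, max of revenue:
         revenue
region          
Central      513
East         228
North        859
South        838
West         804
add column revenue_x5 = t['revenue'] * 5:
         revenue  revenue_x5
region                      
Central      513        2565
East         228        1140
North        859        4295
South        838        4190
West         804        4020
take first 4 rows:
         revenue  revenue_x5
region                      
Central      513        2565
East         228        1140
North        859        4295
South        838        4190
take 2 rows with smallest revenue_x5:
         revenue  revenue_x5
region                      
East         228        1140
Central      513        2565
The mean of column 'revenue_x5' is 1852.5.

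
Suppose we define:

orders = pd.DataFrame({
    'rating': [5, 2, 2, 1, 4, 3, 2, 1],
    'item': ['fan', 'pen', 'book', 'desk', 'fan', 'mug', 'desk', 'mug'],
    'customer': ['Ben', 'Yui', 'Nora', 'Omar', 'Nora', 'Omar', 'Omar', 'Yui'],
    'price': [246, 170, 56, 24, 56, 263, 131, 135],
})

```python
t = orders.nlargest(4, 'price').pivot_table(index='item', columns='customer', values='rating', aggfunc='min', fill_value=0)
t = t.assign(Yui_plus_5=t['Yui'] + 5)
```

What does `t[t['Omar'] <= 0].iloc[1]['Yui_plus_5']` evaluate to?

take 4 rows with largest price:
   rating item customer  price
5       3  mug     Omar    263
0       5  fan      Ben    246
1       2  pen      Yui    170
7       1  mug      Yui    135
pivot: rows=item, cols=customer, min(rating):
customer  Ben  Omar  Yui
item                    
fan         5     0    0
mug         0     3    1
pen         0     0    2
add column Yui_plus_5 = t['Yui'] + 5:
customer  Ben  Omar  Yui  Yui_plus_5
item                                
fan         5     0    0           5
mug         0     3    1           6
pen         0     0    2           7
filter rows where Omar <= 0:
customer  Ben  Omar  Yui  Yui_plus_5
item                                
fan         5     0    0           5
pen         0     0    2           7
So iloc[1]['Yui_plus_5'] = 7.

7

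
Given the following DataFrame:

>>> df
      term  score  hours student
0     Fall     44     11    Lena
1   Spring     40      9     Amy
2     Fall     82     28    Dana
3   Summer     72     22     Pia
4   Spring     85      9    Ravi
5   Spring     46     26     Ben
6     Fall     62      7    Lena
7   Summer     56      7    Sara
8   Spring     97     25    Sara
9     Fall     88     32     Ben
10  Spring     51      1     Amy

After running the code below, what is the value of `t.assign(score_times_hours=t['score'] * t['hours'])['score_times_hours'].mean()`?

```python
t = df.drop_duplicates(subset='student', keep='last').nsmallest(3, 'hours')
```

416.666666667

drop duplicate student (keep=last):
      term  score  hours student
2     Fall     82     28    Dana
3   Summer     72     22     Pia
4   Spring     85      9    Ravi
6     Fall     62      7    Lena
8   Spring     97     25    Sara
9     Fall     88     32     Ben
10  Spring     51      1     Amy
take 3 rows with smallest hours:
      term  score  hours student
10  Spring     51      1     Amy
6     Fall     62      7    Lena
4   Spring     85      9    Ravi
add column score_times_hours = t['score'] * t['hours']:
      term  score  hours student  score_times_hours
10  Spring     51      1     Amy                 51
6     Fall     62      7    Lena                434
4   Spring     85      9    Ravi                765
Reading off the mean of column 'score_times_hours', we get 416.666666667.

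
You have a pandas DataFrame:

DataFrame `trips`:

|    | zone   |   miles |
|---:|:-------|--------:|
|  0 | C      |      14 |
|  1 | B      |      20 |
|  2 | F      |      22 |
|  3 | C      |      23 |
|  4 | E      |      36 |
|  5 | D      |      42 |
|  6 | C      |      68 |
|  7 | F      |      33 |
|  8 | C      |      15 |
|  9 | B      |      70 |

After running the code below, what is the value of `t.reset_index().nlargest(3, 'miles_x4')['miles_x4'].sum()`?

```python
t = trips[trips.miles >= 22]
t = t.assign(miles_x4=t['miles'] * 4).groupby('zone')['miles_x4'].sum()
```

864

filter rows where miles >= 22:
  zone  miles
2    F     22
3    C     23
4    E     36
5    D     42
6    C     68
7    F     33
9    B     70
add column miles_x4 = t['miles'] * 4:
  zone  miles  miles_x4
2    F     22        88
3    C     23        92
4    E     36       144
5    D     42       168
6    C     68       272
7    F     33       132
9    B     70       280
group by zone, sum of miles_x4:
zone
B    280
C    364
D    168
E    144
F    220
Name: miles_x4, dtype: int64
reset_index():
  zone  miles_x4
0    B       280
1    C       364
2    D       168
3    E       144
4    F       220
take 3 rows with largest miles_x4:
  zone  miles_x4
1    C       364
0    B       280
4    F       220
Finally, sum of column 'miles_x4' = 864.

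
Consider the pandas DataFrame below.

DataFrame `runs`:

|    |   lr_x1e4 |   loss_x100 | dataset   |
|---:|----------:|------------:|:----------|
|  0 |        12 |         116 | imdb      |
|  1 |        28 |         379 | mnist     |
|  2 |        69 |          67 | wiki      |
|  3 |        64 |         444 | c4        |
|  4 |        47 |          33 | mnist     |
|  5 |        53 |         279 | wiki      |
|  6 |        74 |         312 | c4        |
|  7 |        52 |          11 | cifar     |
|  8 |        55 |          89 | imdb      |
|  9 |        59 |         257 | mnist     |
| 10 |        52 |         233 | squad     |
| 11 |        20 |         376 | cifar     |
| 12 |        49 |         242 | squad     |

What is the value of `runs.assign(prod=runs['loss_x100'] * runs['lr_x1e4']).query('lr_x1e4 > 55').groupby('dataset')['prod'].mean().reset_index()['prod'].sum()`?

45538.0

add column prod = runs['loss_x100'] * runs['lr_x1e4']:
    lr_x1e4  loss_x100 dataset   prod
0        12        116    imdb   1392
1        28        379   mnist  10612
2        69         67    wiki   4623
3        64        444      c4  28416
4        47         33   mnist   1551
5        53        279    wiki  14787
6        74        312      c4  23088
7        52         11   cifar    572
8        55         89    imdb   4895
9        59        257   mnist  15163
10       52        233   squad  12116
11       20        376   cifar   7520
12       49        242   squad  11858
filter rows where lr_x1e4 > 55:
   lr_x1e4  loss_x100 dataset   prod
2       69         67    wiki   4623
3       64        444      c4  28416
6       74        312      c4  23088
9       59        257   mnist  15163
group by dataset, mean of prod:
dataset
c4       25752.0
mnist    15163.0
wiki      4623.0
Name: prod, dtype: float64
reset_index():
  dataset     prod
0      c4  25752.0
1   mnist  15163.0
2    wiki   4623.0
Finally, sum of column 'prod' = 45538.0.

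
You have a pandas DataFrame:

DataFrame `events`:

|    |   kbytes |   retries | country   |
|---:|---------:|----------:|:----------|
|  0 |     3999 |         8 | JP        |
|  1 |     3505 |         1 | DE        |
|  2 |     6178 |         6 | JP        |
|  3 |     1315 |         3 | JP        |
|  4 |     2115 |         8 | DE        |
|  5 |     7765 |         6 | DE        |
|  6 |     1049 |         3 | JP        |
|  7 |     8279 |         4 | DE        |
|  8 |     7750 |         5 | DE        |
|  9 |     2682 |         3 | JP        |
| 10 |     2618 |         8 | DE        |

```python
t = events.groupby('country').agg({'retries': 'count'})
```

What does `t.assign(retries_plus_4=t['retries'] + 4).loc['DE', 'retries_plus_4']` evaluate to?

group by country, count of retries:
         retries
country         
DE             6
JP             5
add column retries_plus_4 = t['retries'] + 4:
         retries  retries_plus_4
country                         
DE             6              10
JP             5               9
Finally, value at row 'DE', column 'retries_plus_4' = 10.

10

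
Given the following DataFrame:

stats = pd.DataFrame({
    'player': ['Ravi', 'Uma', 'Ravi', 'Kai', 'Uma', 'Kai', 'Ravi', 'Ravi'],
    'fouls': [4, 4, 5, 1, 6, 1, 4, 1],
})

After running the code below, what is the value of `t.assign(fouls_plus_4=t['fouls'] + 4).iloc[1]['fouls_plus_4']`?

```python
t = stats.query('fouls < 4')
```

5

filter rows where fouls < 4:
  player  fouls
3    Kai      1
5    Kai      1
7   Ravi      1
add column fouls_plus_4 = t['fouls'] + 4:
  player  fouls  fouls_plus_4
3    Kai      1             5
5    Kai      1             5
7   Ravi      1             5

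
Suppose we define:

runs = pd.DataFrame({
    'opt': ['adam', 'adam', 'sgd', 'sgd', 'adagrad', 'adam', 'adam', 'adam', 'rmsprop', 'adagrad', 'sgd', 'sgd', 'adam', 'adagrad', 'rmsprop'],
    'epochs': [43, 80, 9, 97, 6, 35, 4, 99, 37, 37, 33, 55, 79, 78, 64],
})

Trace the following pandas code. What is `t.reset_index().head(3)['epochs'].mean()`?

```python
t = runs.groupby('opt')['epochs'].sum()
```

187.333333333

group by opt, sum of epochs:
opt
adagrad    121
adam       340
rmsprop    101
sgd        194
Name: epochs, dtype: int64
reset_index():
       opt  epochs
0  adagrad     121
1     adam     340
2  rmsprop     101
3      sgd     194
take first 3 rows:
       opt  epochs
0  adagrad     121
1     adam     340
2  rmsprop     101
mean of column 'epochs' → 187.333333333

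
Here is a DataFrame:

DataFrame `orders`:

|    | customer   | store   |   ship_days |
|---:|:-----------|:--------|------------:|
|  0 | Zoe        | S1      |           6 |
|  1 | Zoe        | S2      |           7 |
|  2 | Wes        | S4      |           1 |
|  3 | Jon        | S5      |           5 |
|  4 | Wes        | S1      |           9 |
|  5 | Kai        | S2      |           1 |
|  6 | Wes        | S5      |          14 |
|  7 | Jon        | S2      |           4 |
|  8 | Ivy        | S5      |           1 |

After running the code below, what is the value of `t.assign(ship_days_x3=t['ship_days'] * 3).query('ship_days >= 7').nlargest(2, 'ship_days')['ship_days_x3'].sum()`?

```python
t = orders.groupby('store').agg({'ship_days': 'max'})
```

69

group by store, max of ship_days:
       ship_days
store           
S1             9
S2             7
S4             1
S5            14
add column ship_days_x3 = t['ship_days'] * 3:
       ship_days  ship_days_x3
store                         
S1             9            27
S2             7            21
S4             1             3
S5            14            42
filter rows where ship_days >= 7:
       ship_days  ship_days_x3
store                         
S1             9            27
S2             7            21
S5            14            42
take 2 rows with largest ship_days:
       ship_days  ship_days_x3
store                         
S5            14            42
S1             9            27
Finally, sum of column 'ship_days_x3' = 69.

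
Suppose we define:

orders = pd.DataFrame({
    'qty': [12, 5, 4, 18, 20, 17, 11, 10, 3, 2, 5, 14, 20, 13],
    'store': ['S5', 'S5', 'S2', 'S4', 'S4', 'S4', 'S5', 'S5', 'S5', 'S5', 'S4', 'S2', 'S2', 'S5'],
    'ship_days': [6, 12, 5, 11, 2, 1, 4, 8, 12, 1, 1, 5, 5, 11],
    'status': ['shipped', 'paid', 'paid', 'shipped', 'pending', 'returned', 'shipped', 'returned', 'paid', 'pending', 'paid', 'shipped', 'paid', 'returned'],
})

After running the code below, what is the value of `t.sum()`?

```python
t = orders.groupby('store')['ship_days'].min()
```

group by store, min of ship_days:
store
S2    5
S4    1
S5    1
Name: ship_days, dtype: int64
So sum() = 7.

7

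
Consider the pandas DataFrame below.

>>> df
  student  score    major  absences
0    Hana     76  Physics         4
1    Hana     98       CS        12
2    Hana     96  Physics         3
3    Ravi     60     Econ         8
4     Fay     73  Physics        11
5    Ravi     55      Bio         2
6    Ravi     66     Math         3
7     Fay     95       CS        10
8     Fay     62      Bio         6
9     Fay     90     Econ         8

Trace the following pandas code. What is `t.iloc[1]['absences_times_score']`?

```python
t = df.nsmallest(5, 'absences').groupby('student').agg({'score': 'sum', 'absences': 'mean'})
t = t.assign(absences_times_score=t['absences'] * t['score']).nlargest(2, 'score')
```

take 5 rows with smallest absences:
  student  score    major  absences
5    Ravi     55      Bio         2
2    Hana     96  Physics         3
6    Ravi     66     Math         3
0    Hana     76  Physics         4
8     Fay     62      Bio         6
group by student: sum(score), mean(absences):
         score  absences
student                 
Fay         62       6.0
Hana       172       3.5
Ravi       121       2.5
add column absences_times_score = t['absences'] * t['score']:
         score  absences  absences_times_score
student                                       
Fay         62       6.0                 372.0
Hana       172       3.5                 602.0
Ravi       121       2.5                 302.5
take 2 rows with largest score:
         score  absences  absences_times_score
student                                       
Hana       172       3.5                 602.0
Ravi       121       2.5                 302.5
Taking the value at position 1, column 'absences_times_score' gives 302.5.

302.5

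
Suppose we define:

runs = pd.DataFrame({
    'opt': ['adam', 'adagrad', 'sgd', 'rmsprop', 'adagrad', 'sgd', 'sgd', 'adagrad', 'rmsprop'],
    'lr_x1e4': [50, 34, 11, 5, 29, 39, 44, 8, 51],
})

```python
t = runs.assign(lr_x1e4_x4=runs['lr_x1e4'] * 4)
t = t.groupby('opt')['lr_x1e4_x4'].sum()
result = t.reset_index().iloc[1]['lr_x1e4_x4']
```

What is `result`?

200

add column lr_x1e4_x4 = runs['lr_x1e4'] * 4:
       opt  lr_x1e4  lr_x1e4_x4
0     adam       50         200
1  adagrad       34         136
2      sgd       11          44
3  rmsprop        5          20
4  adagrad       29         116
5      sgd       39         156
6      sgd       44         176
7  adagrad        8          32
8  rmsprop       51         204
group by opt, sum of lr_x1e4_x4:
opt
adagrad    284
adam       200
rmsprop    224
sgd        376
Name: lr_x1e4_x4, dtype: int64
reset_index():
       opt  lr_x1e4_x4
0  adagrad         284
1     adam         200
2  rmsprop         224
3      sgd         376
Taking the value at position 1, column 'lr_x1e4_x4' gives 200.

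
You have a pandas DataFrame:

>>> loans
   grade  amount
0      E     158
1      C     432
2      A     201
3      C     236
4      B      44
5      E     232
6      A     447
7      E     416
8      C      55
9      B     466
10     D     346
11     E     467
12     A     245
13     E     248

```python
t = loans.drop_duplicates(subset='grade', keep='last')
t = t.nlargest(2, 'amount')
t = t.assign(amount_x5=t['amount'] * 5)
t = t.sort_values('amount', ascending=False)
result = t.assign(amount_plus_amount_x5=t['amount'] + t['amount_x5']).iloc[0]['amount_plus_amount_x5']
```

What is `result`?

drop duplicate grade (keep=last):
   grade  amount
8      C      55
9      B     466
10     D     346
12     A     245
13     E     248
take 2 rows with largest amount:
   grade  amount
9      B     466
10     D     346
add column amount_x5 = t['amount'] * 5:
   grade  amount  amount_x5
9      B     466       2330
10     D     346       1730
sort by amount descending:
   grade  amount  amount_x5
9      B     466       2330
10     D     346       1730
add column amount_plus_amount_x5 = t['amount'] + t['amount_x5']:
   grade  amount  amount_x5  amount_plus_amount_x5
9      B     466       2330                   2796
10     D     346       1730                   2076

2796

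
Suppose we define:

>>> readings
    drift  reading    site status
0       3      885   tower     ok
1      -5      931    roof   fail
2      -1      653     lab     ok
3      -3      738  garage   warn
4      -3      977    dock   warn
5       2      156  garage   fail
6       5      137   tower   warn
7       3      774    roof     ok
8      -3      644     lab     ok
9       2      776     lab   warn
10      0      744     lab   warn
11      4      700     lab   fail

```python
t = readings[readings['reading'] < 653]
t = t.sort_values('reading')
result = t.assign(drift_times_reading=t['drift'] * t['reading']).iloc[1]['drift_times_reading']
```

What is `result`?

312

filter rows where reading < 653:
   drift  reading    site status
5      2      156  garage   fail
6      5      137   tower   warn
8     -3      644     lab     ok
sort by reading:
   drift  reading    site status
6      5      137   tower   warn
5      2      156  garage   fail
8     -3      644     lab     ok
add column drift_times_reading = t['drift'] * t['reading']:
   drift  reading    site status  drift_times_reading
6      5      137   tower   warn                  685
5      2      156  garage   fail                  312
8     -3      644     lab     ok                -1932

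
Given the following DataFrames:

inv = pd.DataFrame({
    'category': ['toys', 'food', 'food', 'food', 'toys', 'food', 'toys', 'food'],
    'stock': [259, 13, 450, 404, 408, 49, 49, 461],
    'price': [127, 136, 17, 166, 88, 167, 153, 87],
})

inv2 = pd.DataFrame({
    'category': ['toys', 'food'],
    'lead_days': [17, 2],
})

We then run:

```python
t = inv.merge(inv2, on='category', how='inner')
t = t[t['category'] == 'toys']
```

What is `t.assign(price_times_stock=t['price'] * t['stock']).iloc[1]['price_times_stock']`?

35904

merge on 'category' (how='inner') → 8 rows:
  category  stock  price  lead_days
0     toys    259    127         17
1     food     13    136          2
2     food    450     17          2
3     food    404    166          2
4     toys    408     88         17
5     food     49    167          2
6     toys     49    153         17
7     food    461     87          2
filter rows where category == 'toys':
  category  stock  price  lead_days
0     toys    259    127         17
4     toys    408     88         17
6     toys     49    153         17
add column price_times_stock = t['price'] * t['stock']:
  category  stock  price  lead_days  price_times_stock
0     toys    259    127         17              32893
4     toys    408     88         17              35904
6     toys     49    153         17               7497
Finally, value at position 1, column 'price_times_stock' = 35904.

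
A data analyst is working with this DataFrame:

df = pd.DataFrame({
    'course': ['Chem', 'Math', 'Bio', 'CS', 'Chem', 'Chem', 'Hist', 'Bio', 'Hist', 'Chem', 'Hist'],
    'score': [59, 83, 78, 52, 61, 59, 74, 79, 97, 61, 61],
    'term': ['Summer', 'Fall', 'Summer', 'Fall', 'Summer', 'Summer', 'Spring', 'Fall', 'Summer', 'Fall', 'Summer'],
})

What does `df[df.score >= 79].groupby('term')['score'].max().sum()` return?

filter rows where score >= 79:
  course  score    term
1   Math     83    Fall
7    Bio     79    Fall
8   Hist     97  Summer
group by term, max of score:
term
Fall      83
Summer    97
Name: score, dtype: int64
Then the sum of the resulting series: 180

180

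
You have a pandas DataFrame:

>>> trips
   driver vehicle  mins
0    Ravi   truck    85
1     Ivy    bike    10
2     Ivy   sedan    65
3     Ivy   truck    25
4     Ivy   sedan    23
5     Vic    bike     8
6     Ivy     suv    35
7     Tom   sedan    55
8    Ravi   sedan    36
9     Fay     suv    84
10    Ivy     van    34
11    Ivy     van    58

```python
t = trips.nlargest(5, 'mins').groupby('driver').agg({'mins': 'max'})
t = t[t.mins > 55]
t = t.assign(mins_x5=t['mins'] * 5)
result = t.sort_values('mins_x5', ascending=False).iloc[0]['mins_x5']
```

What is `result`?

take 5 rows with largest mins:
   driver vehicle  mins
0    Ravi   truck    85
9     Fay     suv    84
2     Ivy   sedan    65
11    Ivy     van    58
7     Tom   sedan    55
group by driver, max of mins:
        mins
driver      
Fay       84
Ivy       65
Ravi      85
Tom       55
filter rows where mins > 55:
        mins
driver      
Fay       84
Ivy       65
Ravi      85
add column mins_x5 = t['mins'] * 5:
        mins  mins_x5
driver               
Fay       84      420
Ivy       65      325
Ravi      85      425
sort by mins_x5 descending:
        mins  mins_x5
driver               
Ravi      85      425
Fay       84      420
Ivy       65      325
Then the value at position 0, column 'mins_x5': 425

425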